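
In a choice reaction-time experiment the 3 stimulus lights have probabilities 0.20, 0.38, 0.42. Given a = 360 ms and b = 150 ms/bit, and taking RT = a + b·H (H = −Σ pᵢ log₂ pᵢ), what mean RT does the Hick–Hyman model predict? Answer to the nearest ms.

Entropy contributions −pᵢ log₂ pᵢ: 0.4644, 0.5305, 0.5256; sum H = 1.5205 bits.
RT = a + bH = 360 + 150·1.5205 = 588.07 ms.

588 ms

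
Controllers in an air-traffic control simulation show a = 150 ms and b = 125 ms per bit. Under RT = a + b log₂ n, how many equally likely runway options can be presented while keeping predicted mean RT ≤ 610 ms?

Set 150 + 125·log₂ n ≤ 610 → log₂ n ≤ (610 − 150)/125 = 3.6800.
So n ≤ 2^3.6800 = 12.817; the largest integer n is 12.

12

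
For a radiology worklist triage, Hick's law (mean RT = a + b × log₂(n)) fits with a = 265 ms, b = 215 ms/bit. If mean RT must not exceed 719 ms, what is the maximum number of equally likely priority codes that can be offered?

4

Set 265 + 215·log₂ n ≤ 719 → log₂ n ≤ (719 − 265)/215 = 2.1116.
So n ≤ 2^2.1116 = 4.322; the largest integer n is 4.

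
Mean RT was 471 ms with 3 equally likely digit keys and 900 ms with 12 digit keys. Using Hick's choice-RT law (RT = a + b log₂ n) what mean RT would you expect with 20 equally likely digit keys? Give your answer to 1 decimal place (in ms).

Solve the two-equation system in a and b:
  b = (900 − 471) / (log₂ 12 − log₂ 3) = 429 / (3.5850 − 1.5850) = 214.500 ms/bit
  a = 471 − 214.500 × 1.5850 = 131.026 ms
Then RT(20) = 131.026 + 214.500 × log₂ 20 = 131.026 + 214.500 × 4.3219 ≈ 1058.079 ms.

1058.1 ms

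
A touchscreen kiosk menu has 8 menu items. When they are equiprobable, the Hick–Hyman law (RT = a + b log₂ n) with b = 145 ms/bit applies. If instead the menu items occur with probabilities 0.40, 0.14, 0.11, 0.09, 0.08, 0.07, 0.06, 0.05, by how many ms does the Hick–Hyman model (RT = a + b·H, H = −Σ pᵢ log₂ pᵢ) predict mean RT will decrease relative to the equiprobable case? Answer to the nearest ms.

Equiprobable entropy H₀ = log₂ 8 = 3.0000 bits.
Skewed entropy H = −Σ pᵢ log₂ pᵢ = 2.6085 bits.
ΔRT = b·(H₀ − H) = 145 × 0.3915 = 56.77 ms.

57 ms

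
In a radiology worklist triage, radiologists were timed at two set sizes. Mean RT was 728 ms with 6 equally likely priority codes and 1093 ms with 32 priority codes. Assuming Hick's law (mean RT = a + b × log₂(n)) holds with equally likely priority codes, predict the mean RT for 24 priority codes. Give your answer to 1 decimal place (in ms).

1030.3 ms

With log₂ n on the abscissa the relation is linear; from the two conditions:
  b = (1093 − 728) / (log₂ 32 − log₂ 6) = 365 / (5 − 2.5850) = 151.136 ms/bit
  a = 728 − 151.136 × 2.5850 = 337.318 ms
Then RT(24) = 337.318 + 151.136 × log₂ 24 = 337.318 + 151.136 × 4.5850 ≈ 1030.273 ms.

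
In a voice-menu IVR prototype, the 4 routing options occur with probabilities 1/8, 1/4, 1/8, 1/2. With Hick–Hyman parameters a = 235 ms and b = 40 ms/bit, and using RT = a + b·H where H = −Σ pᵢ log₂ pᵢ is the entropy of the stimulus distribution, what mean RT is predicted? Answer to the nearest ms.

305 ms

H = −Σ pᵢ log₂ pᵢ = 0.125·3 + 0.25·2 + 0.125·3 + 0.5·1 = 1.750 bits.
RT = 235 + 40 × 1.750 = 305.00 ms.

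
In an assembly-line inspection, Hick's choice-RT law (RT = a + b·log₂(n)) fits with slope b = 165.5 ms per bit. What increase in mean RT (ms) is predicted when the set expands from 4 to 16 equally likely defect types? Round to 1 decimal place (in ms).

331.0 ms

The intercept a cancels: ΔRT = b·(log₂ n₂ − log₂ n₁) = b·log₂(n₂/n₁).
log₂(16) − log₂(4) = log₂(16/4) = log₂(4) = 2.
ΔRT = 165.5 × 2.0000 = 331.000 ms.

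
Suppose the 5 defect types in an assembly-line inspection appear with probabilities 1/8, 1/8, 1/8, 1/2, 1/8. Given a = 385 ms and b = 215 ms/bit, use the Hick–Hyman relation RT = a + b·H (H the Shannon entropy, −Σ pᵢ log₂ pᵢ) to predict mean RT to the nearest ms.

Each term −pᵢ log₂ pᵢ: 0.125·3 + 0.125·3 + 0.125·3 + 0.5·1 + 0.125·3; summed, H = 2.000 bits.
Mean RT = a + bH = 385 + 215·2.000 = 815.00 ms.

815 ms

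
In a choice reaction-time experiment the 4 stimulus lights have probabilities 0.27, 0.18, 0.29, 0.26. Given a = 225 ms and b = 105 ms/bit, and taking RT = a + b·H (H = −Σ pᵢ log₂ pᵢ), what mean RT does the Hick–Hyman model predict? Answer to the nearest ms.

Entropy contributions −pᵢ log₂ pᵢ: 0.5100, 0.4453, 0.5179, 0.5053; sum H = 1.9785 bits.
RT = a + bH = 225 + 105·1.9785 = 432.74 ms.

433 ms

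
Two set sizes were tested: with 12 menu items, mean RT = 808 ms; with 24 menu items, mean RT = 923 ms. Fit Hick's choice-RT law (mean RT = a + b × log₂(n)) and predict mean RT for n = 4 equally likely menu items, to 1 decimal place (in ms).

625.7 ms

Fit slope and intercept:
  b = (923 − 808) / (log₂ 24 − log₂ 12) = 115 / (4.5850 − 3.5850) = 115.000 ms/bit
  a = 808 − 115.000 × 3.5850 = 395.729 ms
Then RT(4) = 395.729 + 115.000 × log₂ 4 = 395.729 + 115.000 × 2 ≈ 625.729 ms.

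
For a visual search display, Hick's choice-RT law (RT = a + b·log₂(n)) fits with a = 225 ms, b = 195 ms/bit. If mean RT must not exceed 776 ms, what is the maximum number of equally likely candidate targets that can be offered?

195·log₂ n ≤ 776 − 225 = 551, giving log₂ n ≤ 2.8256 and n ≤ 7.089. The largest whole number is 7.

7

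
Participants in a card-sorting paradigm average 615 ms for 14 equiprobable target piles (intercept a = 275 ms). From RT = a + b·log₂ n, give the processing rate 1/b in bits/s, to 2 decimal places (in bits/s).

b = (615 − 275)/log₂ 14 = 340/3.8074 = 89.301 ms per bit = 0.08930 s/bit; the reciprocal is 11.198 bits/s.

11.20 bits/s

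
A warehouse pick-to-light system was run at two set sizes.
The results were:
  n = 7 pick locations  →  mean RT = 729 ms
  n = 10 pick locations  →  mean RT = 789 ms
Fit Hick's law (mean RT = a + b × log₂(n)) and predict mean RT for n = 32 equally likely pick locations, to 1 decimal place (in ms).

Solve the two-equation system in a and b:
  b = (789 − 729) / (log₂ 10 − log₂ 7) = 60 / (3.3219 − 2.8074) = 116.601 ms/bit
  a = 729 − 116.601 × 2.8074 = 401.658 ms
Then RT(32) = 401.658 + 116.601 × log₂ 32 = 401.658 + 116.601 × 5 ≈ 984.666 ms.

984.7 ms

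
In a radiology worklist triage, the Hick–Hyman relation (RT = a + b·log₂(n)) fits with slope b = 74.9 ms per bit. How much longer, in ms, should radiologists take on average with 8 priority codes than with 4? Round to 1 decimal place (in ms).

74.9 ms

ΔRT = (a + b log₂ n₂) − (a + b log₂ n₁) = b·(log₂ n₂ − log₂ n₁).
log₂(8) − log₂(4) = log₂(8/4) = log₂(2) = 1.
ΔRT = 74.9 × 1.0000 = 74.900 ms.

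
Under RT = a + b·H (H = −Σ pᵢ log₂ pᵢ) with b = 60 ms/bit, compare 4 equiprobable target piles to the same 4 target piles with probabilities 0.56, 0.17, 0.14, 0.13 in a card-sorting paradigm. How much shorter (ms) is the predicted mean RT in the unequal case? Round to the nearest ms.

Equiprobable entropy H₀ = log₂ 4 = 2.0000 bits.
Skewed entropy H = −Σ pᵢ log₂ pᵢ = 1.6828 bits.
ΔRT = b·(H₀ − H) = 60 × 0.3172 = 19.03 ms.

19 ms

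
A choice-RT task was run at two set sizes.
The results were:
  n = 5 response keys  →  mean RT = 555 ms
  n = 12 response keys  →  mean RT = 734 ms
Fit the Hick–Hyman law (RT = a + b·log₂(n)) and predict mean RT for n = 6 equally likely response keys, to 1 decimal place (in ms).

592.3 ms

Solve the two-equation system in a and b:
  b = (734 − 555) / (log₂ 12 − log₂ 5) = 179 / (3.5850 − 2.3219) = 141.722 ms/bit
  a = 555 − 141.722 × 2.3219 = 225.931 ms
Then RT(6) = 225.931 + 141.722 × log₂ 6 = 225.931 + 141.722 × 2.5850 ≈ 592.278 ms.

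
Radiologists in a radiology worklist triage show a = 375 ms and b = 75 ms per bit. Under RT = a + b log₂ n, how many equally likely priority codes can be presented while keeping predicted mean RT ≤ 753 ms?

32

Set 375 + 75·log₂ n ≤ 753 → log₂ n ≤ (753 − 375)/75 = 5.0400.
So n ≤ 2^5.0400 = 32.900; the largest integer n is 32.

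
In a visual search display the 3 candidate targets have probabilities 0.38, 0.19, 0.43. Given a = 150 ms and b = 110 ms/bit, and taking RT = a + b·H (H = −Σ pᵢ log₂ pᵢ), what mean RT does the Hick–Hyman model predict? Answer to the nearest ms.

316 ms

H = 0.38·log₂(1/0.38) + 0.19·log₂(1/0.19) + 0.43·log₂(1/0.43) = 1.5092 bits.
RT = 150 + 110 × 1.5092 = 316.02 ms.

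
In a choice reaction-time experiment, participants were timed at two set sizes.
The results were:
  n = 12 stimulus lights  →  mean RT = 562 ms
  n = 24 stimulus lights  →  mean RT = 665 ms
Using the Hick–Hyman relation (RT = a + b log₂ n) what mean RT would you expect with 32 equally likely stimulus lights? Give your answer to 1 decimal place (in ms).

RT is linear in log₂ n, so two points fix the line:
  b = (665 − 562) / (log₂ 24 − log₂ 12) = 103 / (4.5850 − 3.5850) = 103.000 ms/bit
  a = 562 − 103.000 × 3.5850 = 192.749 ms
Then RT(32) = 192.749 + 103.000 × log₂ 32 = 192.749 + 103.000 × 5 ≈ 707.749 ms.

707.7 ms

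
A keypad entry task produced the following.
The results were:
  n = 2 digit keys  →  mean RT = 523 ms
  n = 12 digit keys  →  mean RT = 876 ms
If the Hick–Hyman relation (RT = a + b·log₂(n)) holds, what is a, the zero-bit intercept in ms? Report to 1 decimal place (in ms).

386.4 ms

The slope on a log₂ axis is (876 − 523) / (3.5850 − 1) = 136.559 ms/bit.
Intercept: a = 523 − 136.559·log₂(2) = 386.441 ms.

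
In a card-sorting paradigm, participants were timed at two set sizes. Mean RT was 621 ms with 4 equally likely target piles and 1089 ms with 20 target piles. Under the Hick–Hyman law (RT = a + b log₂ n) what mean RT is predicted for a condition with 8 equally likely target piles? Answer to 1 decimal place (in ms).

Fit slope and intercept:
  b = (1089 − 621) / (log₂ 20 − log₂ 4) = 468 / (4.3219 − 2) = 201.557 ms/bit
  a = 621 − 201.557 × 2 = 217.887 ms
Then RT(8) = 217.887 + 201.557 × log₂ 8 = 217.887 + 201.557 × 3 ≈ 822.557 ms.

822.6 ms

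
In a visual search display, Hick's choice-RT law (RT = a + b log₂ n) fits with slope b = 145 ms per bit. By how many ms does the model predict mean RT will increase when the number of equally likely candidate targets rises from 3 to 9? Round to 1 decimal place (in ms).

229.8 ms

The intercept a cancels: ΔRT = b·(log₂ n₂ − log₂ n₁) = b·log₂(n₂/n₁).
log₂(9) − log₂(3) = 3.1699 − 1.5850 = 1.5850.
ΔRT = 145 × 1.5850 = 229.820 ms.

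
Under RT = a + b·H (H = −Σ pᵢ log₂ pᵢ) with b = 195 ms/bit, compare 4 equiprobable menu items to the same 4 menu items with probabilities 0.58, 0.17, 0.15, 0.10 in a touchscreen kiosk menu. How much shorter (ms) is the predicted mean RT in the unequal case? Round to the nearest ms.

72 ms

The RT saving is b·ΔH. Equiprobable H₀ = log₂(4) = 2.0000 bits; with the given probabilities H = 1.6331 bits.
b·(H₀ − H) = 195 × (2.0000 − 1.6331) = 71.54 ms.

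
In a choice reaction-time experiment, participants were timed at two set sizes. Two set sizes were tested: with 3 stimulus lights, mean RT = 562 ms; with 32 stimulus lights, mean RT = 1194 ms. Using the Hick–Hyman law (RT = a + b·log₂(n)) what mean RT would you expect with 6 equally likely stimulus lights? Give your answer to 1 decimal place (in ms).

With log₂ n on the abscissa the relation is linear; from the two conditions:
  b = (1194 − 562) / (log₂ 32 − log₂ 3) = 632 / (5 − 1.5850) = 185.064 ms/bit
  a = 562 − 185.064 × 1.5850 = 268.681 ms
Then RT(6) = 268.681 + 185.064 × log₂ 6 = 268.681 + 185.064 × 2.5850 ≈ 747.064 ms.

747.1 ms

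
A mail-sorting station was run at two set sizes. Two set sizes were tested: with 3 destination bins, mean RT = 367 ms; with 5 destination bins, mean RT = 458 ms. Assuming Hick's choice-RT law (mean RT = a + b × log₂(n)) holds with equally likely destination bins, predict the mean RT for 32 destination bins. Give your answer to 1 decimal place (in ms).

RT is linear in log₂ n, so two points fix the line:
  b = (458 − 367) / (log₂ 5 − log₂ 3) = 91 / (2.3219 − 1.5850) = 123.479 ms/bit
  a = 367 − 123.479 × 1.5850 = 171.290 ms
Then RT(32) = 171.290 + 123.479 × log₂ 32 = 171.290 + 123.479 × 5 ≈ 788.686 ms.

788.7 ms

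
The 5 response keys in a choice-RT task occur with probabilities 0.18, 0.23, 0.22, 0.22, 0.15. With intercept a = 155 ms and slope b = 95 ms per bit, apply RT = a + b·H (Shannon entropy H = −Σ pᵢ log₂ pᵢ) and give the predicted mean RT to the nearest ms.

374 ms

Entropy contributions −pᵢ log₂ pᵢ: 0.4453, 0.4877, 0.4806, 0.4806, 0.4105; sum H = 2.3047 bits.
RT = a + bH = 155 + 95·2.3047 = 373.94 ms.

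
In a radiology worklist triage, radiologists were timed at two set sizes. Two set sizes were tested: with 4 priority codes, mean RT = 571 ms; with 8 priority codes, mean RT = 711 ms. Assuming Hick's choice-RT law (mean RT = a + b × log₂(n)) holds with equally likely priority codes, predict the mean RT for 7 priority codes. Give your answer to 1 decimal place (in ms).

Fit slope and intercept:
  b = (711 − 571) / (log₂ 8 − log₂ 4) = 140 / (3 − 2) = 140.000 ms/bit
  a = 571 − 140.000 × 2 = 291.000 ms
Then RT(7) = 291.000 + 140.000 × log₂ 7 = 291.000 + 140.000 × 2.8074 ≈ 684.030 ms.

684.0 ms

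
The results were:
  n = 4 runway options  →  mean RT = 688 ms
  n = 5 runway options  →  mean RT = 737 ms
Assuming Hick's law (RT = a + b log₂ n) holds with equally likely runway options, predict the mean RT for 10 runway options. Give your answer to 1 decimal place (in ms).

Solve the two-equation system in a and b:
  b = (737 − 688) / (log₂ 5 − log₂ 4) = 49 / (2.3219 − 2) = 152.208 ms/bit
  a = 688 − 152.208 × 2 = 383.584 ms
Then RT(10) = 383.584 + 152.208 × log₂ 10 = 383.584 + 152.208 × 3.3219 ≈ 889.208 ms.

889.2 ms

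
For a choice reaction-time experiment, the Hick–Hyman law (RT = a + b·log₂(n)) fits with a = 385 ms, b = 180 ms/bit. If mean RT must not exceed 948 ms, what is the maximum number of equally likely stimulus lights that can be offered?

8

180·log₂ n ≤ 948 − 385 = 563, giving log₂ n ≤ 3.1278 and n ≤ 8.741. The largest whole number is 8.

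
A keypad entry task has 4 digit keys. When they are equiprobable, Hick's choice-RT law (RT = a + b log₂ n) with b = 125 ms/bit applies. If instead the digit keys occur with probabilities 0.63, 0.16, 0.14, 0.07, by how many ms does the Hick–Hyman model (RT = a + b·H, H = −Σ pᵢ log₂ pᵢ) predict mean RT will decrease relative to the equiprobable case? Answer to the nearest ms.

The RT saving is b·ΔH. Equiprobable H₀ = log₂(4) = 2.0000 bits; with the given probabilities H = 1.5086 bits.
b·(H₀ − H) = 125 × (2.0000 − 1.5086) = 61.42 ms.

61 ms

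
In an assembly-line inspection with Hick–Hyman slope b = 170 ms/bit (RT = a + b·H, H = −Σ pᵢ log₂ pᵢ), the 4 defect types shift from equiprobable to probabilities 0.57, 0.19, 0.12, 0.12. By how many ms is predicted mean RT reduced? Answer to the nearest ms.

59 ms

Equiprobable entropy H₀ = log₂ 4 = 2.0000 bits.
Skewed entropy H = −Σ pᵢ log₂ pᵢ = 1.6516 bits.
ΔRT = b·(H₀ − H) = 170 × 0.3484 = 59.23 ms.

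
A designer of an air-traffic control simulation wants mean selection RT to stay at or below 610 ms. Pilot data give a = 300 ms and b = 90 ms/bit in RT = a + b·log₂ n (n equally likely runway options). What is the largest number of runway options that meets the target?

Information budget: (610 − 300)/90 = 3.4444 bits, so n ≤ 2^3.4444 = 10.886 → at most 10.

10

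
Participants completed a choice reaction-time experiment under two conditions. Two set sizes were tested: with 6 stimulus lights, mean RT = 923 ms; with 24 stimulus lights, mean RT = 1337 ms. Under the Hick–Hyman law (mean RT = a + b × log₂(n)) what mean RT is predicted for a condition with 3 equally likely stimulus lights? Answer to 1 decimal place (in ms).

716.0 ms

Fit slope and intercept:
  b = (1337 − 923) / (log₂ 24 − log₂ 6) = 414 / (4.5850 − 2.5850) = 207.000 ms/bit
  a = 923 − 207.000 × 2.5850 = 387.913 ms
Then RT(3) = 387.913 + 207.000 × log₂ 3 = 387.913 + 207.000 × 1.5850 ≈ 716.000 ms.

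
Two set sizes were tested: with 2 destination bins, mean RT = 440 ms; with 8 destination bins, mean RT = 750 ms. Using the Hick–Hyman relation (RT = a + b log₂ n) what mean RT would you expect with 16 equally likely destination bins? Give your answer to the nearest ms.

Solve the two-equation system in a and b:
  b = (750 − 440) / (log₂ 8 − log₂ 2) = 310 / (3 − 1) = 155 ms/bit
  a = 440 − 155 × 1 = 285 ms
Then RT(16) = 285 + 155 × log₂ 16 = 285 + 155 × 4 ≈ 905.000 ms.

905 ms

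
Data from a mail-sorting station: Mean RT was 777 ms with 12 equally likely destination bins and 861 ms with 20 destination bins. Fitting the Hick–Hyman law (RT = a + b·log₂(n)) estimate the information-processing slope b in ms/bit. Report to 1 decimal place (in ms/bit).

114.0 ms/bit

Slope: b = (861 − 777) / (log₂ 20 − log₂ 12) = 84/0.7370 = 113.981 ms/bit.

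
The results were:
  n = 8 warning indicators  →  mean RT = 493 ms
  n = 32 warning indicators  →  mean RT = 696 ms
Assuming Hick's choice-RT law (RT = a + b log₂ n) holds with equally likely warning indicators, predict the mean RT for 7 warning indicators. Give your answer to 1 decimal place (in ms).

473.4 ms

RT is linear in log₂ n, so two points fix the line:
  b = (696 − 493) / (log₂ 32 − log₂ 8) = 203 / (5 − 3) = 101.500 ms/bit
  a = 493 − 101.500 × 3 = 188.500 ms
Then RT(7) = 188.500 + 101.500 × log₂ 7 = 188.500 + 101.500 × 2.8074 ≈ 473.447 ms.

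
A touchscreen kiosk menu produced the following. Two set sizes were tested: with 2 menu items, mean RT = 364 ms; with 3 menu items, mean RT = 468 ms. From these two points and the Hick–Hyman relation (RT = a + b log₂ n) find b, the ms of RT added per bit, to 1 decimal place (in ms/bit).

Slope: b = (468 − 364) / (log₂ 3 − log₂ 2) = 104/0.5850 = 177.789 ms/bit.

177.8 ms/bit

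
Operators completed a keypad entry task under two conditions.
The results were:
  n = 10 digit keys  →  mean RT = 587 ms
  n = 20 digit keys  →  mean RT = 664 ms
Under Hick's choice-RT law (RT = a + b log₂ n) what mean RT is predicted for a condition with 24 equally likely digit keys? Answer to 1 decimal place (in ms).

RT is linear in log₂ n, so two points fix the line:
  b = (664 − 587) / (log₂ 20 − log₂ 10) = 77 / (4.3219 − 3.3219) = 77.000 ms/bit
  a = 587 − 77.000 × 3.3219 = 331.212 ms
Then RT(24) = 331.212 + 77.000 × log₂ 24 = 331.212 + 77.000 × 4.5850 ≈ 684.254 ms.

684.3 ms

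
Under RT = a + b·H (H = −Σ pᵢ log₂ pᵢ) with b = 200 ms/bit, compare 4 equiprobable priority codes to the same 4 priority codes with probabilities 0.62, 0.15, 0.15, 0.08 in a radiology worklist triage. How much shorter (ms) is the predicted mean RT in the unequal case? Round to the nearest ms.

Equiprobable entropy H₀ = log₂ 4 = 2.0000 bits.
Skewed entropy H = −Σ pᵢ log₂ pᵢ = 1.5402 bits.
ΔRT = b·(H₀ − H) = 200 × 0.4598 = 91.96 ms.

92 ms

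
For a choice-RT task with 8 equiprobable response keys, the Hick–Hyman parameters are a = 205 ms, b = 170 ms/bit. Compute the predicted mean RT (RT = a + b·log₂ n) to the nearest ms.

log₂(8) = 3 bits, so RT = 205 + 170 × 3 ≈ 715.000 ms.

715 ms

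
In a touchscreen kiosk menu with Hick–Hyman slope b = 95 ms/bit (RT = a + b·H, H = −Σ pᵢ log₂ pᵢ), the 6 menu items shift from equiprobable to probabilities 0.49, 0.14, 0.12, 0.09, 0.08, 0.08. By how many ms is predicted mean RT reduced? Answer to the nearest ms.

Equiprobable entropy H₀ = log₂ 6 = 2.5850 bits.
Skewed entropy H = −Σ pᵢ log₂ pᵢ = 2.1641 bits.
ΔRT = b·(H₀ − H) = 95 × 0.4208 = 39.98 ms.

40 ms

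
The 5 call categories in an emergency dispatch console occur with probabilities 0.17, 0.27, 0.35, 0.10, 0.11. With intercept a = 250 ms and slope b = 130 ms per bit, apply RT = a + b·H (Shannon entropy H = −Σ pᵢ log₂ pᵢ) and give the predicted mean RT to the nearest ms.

530 ms

H = 0.17·log₂(1/0.17) + 0.27·log₂(1/0.27) + 0.35·log₂(1/0.35) + 0.10·log₂(1/0.10) + 0.11·log₂(1/0.11) = 2.1572 bits.
RT = 250 + 130 × 2.1572 = 530.43 ms.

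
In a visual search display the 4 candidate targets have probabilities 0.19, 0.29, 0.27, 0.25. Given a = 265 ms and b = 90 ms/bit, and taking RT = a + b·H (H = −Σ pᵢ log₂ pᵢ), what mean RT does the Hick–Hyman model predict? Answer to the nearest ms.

443 ms

Entropy contributions −pᵢ log₂ pᵢ: 0.4552, 0.5179, 0.5100, 0.5000; sum H = 1.9832 bits.
RT = a + bH = 265 + 90·1.9832 = 443.48 ms.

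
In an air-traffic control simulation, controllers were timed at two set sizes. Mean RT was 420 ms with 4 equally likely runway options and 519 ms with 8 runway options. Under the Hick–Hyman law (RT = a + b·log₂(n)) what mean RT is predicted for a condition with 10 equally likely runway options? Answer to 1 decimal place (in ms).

Solve the two-equation system in a and b:
  b = (519 − 420) / (log₂ 8 − log₂ 4) = 99 / (3 − 2) = 99.000 ms/bit
  a = 420 − 99.000 × 2 = 222.000 ms
Then RT(10) = 222.000 + 99.000 × log₂ 10 = 222.000 + 99.000 × 3.3219 ≈ 550.871 ms.

550.9 ms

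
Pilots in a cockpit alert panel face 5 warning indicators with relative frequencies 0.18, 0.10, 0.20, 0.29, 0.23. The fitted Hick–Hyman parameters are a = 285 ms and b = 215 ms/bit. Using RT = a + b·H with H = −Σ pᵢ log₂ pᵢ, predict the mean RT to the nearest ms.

768 ms

H = 0.18·log₂(1/0.18) + 0.10·log₂(1/0.10) + 0.20·log₂(1/0.20) + 0.29·log₂(1/0.29) + 0.23·log₂(1/0.23) = 2.2475 bits.
RT = 285 + 215 × 2.2475 = 768.20 ms.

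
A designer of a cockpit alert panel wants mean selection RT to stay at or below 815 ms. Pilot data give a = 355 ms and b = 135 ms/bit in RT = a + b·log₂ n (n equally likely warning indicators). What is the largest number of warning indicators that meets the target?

135·log₂ n ≤ 815 − 355 = 460, giving log₂ n ≤ 3.4074 and n ≤ 10.610. The largest whole number is 10.

10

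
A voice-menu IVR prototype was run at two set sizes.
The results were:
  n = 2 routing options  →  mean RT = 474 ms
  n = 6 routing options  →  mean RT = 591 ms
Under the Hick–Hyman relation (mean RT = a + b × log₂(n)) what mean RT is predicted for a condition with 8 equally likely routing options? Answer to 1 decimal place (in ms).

621.6 ms

Solve the two-equation system in a and b:
  b = (591 − 474) / (log₂ 6 − log₂ 2) = 117 / (2.5850 − 1) = 73.819 ms/bit
  a = 474 − 73.819 × 1 = 400.181 ms
Then RT(8) = 400.181 + 73.819 × log₂ 8 = 400.181 + 73.819 × 3 ≈ 621.638 ms.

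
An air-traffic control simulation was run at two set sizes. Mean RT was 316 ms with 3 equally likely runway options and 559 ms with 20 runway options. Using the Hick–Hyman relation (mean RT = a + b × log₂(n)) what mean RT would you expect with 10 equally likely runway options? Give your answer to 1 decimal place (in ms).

470.2 ms

Fit slope and intercept:
  b = (559 − 316) / (log₂ 20 − log₂ 3) = 243 / (4.3219 − 1.5850) = 88.784 ms/bit
  a = 316 − 88.784 × 1.5850 = 175.280 ms
Then RT(10) = 175.280 + 88.784 × log₂ 10 = 175.280 + 88.784 × 3.3219 ≈ 470.216 ms.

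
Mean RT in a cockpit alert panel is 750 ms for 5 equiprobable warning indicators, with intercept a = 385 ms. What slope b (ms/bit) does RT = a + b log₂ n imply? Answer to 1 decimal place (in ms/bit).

157.2 ms/bit

log₂(5) = 2.3219 bits.
b = (RT − a)/log₂ n = (750 − 385) / 2.3219 = 157.197 ms/bit.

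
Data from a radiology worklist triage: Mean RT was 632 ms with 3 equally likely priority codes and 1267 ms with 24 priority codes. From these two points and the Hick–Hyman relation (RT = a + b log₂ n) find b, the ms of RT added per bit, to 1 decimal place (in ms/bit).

b = (RT₂ − RT₁)/(log₂ n₂ − log₂ n₁) = (1267 − 632)/(4.5850 − 1.5850) = 211.667 ms/bit.

211.7 ms/bit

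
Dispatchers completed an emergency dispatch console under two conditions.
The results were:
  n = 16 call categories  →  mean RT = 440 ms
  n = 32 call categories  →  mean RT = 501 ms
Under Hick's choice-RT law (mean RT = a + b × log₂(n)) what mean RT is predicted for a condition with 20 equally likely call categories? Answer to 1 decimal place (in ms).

459.6 ms

Solve the two-equation system in a and b:
  b = (501 − 440) / (log₂ 32 − log₂ 16) = 61 / (5 − 4) = 61.000 ms/bit
  a = 440 − 61.000 × 4 = 196.000 ms
Then RT(20) = 196.000 + 61.000 × log₂ 20 = 196.000 + 61.000 × 4.3219 ≈ 459.638 ms.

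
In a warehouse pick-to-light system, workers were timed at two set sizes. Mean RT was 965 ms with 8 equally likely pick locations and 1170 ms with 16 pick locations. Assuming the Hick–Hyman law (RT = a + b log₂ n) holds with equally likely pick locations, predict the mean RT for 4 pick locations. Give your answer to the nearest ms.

With log₂ n on the abscissa the relation is linear; from the two conditions:
  b = (1170 − 965) / (log₂ 16 − log₂ 8) = 205 / (4 − 3) = 205 ms/bit
  a = 965 − 205 × 3 = 350 ms
Then RT(4) = 350 + 205 × log₂ 4 = 350 + 205 × 2 ≈ 760.000 ms.

760 ms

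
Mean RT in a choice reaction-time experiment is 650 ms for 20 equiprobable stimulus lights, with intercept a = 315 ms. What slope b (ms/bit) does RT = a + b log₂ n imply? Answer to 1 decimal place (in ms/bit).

77.5 ms/bit

b = (650 − 315) / log₂(20) = 335 / 4.3219 = 77.512 ms/bit.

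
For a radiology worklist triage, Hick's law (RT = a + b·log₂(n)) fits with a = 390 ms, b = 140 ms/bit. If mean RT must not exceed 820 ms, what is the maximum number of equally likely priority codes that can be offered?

Set 390 + 140·log₂ n ≤ 820 → log₂ n ≤ (820 − 390)/140 = 3.0714.
So n ≤ 2^3.0714 = 8.406; the largest integer n is 8.

8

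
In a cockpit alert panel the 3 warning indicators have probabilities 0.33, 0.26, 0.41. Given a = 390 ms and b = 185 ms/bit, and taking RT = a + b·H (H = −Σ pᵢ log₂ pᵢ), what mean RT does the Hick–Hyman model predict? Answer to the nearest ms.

679 ms

H = 0.33·log₂(1/0.33) + 0.26·log₂(1/0.26) + 0.41·log₂(1/0.41) = 1.5605 bits.
RT = 390 + 185 × 1.5605 = 678.69 ms.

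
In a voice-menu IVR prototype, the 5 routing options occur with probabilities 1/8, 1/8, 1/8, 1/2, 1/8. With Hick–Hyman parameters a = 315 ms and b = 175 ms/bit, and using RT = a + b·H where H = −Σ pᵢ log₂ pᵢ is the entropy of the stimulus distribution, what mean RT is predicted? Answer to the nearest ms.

Each term −pᵢ log₂ pᵢ: 0.125·3 + 0.125·3 + 0.125·3 + 0.5·1 + 0.125·3; summed, H = 2.000 bits.
Mean RT = a + bH = 315 + 175·2.000 = 665.00 ms.

665 ms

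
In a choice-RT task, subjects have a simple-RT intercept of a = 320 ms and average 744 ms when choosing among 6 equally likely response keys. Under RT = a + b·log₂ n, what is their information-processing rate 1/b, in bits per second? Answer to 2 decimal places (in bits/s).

6.10 bits/s

Choice component = 744 − 320 = 424 ms over log₂(6) = 2.5850 bits.
b = 424 / 2.5850 = 164.026 ms/bit, so 1/b = 6.097 bits/s.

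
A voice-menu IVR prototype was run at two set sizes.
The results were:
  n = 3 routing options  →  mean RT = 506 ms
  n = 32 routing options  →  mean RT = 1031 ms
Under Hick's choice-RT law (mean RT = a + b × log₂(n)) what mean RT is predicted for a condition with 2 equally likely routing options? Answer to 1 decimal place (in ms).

416.1 ms

Solve the two-equation system in a and b:
  b = (1031 − 506) / (log₂ 32 − log₂ 3) = 525 / (5 − 1.5850) = 153.732 ms/bit
  a = 506 − 153.732 × 1.5850 = 262.341 ms
Then RT(2) = 262.341 + 153.732 × log₂ 2 = 262.341 + 153.732 × 1 ≈ 416.073 ms.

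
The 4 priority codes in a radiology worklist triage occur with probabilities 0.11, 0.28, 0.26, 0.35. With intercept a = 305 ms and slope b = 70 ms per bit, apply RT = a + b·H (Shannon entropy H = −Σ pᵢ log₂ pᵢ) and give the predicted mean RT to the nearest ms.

438 ms

Entropy contributions −pᵢ log₂ pᵢ: 0.3503, 0.5142, 0.5053, 0.5301; sum H = 1.8999 bits.
RT = a + bH = 305 + 70·1.8999 = 437.99 ms.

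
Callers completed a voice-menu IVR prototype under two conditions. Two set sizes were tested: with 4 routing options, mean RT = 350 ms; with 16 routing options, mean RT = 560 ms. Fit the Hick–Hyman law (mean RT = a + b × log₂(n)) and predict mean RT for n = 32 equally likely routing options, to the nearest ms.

With log₂ n on the abscissa the relation is linear; from the two conditions:
  b = (560 − 350) / (log₂ 16 − log₂ 4) = 210 / (4 − 2) = 105 ms/bit
  a = 350 − 105 × 2 = 140 ms
Then RT(32) = 140 + 105 × log₂ 32 = 140 + 105 × 5 ≈ 665.000 ms.

665 ms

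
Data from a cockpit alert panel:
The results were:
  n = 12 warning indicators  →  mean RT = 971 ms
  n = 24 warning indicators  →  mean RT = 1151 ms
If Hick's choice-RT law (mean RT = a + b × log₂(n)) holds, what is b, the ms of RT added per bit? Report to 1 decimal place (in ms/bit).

180.0 ms/bit

The slope on a log₂ axis is (1151 − 971) / (4.5850 − 3.5850) = 180.000 ms/bit.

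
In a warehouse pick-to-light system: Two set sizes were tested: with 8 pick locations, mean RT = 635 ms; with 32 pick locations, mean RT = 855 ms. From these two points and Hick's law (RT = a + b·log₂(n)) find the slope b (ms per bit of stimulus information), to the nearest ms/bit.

Slope: b = (855 − 635) / (log₂ 32 − log₂ 8) = 220/2.0000 = 110 ms/bit.

110 ms/bit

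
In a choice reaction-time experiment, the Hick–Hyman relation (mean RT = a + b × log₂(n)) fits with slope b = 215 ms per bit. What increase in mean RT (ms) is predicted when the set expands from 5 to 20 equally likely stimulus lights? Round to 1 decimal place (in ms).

Only the slope matters, since a is common to both: ΔRT = b·log₂(n₂/n₁).
log₂(20) − log₂(5) = log₂(20/5) = log₂(4) = 2.
ΔRT = 215 × 2.0000 = 430.000 ms.

430.0 ms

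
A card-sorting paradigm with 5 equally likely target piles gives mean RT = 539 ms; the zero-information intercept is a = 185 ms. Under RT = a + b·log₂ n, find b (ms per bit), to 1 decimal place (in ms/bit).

b = (539 − 185) / log₂(5) = 354 / 2.3219 = 152.460 ms/bit.

152.5 ms/bit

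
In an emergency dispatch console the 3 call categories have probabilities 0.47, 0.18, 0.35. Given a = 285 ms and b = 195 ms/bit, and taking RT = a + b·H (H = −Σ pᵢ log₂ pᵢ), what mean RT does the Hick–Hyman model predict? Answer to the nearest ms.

575 ms

H = 0.47·log₂(1/0.47) + 0.18·log₂(1/0.18) + 0.35·log₂(1/0.35) = 1.4874 bits.
RT = 285 + 195 × 1.4874 = 575.04 ms.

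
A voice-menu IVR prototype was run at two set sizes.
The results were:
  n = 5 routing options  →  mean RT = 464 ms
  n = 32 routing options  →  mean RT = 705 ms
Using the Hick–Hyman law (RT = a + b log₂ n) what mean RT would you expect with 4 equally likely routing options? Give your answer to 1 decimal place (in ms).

435.0 ms

RT is linear in log₂ n, so two points fix the line:
  b = (705 − 464) / (log₂ 32 − log₂ 5) = 241 / (5 − 2.3219) = 89.990 ms/bit
  a = 464 − 89.990 × 2.3219 = 255.049 ms
Then RT(4) = 255.049 + 89.990 × log₂ 4 = 255.049 + 89.990 × 2 ≈ 435.030 ms.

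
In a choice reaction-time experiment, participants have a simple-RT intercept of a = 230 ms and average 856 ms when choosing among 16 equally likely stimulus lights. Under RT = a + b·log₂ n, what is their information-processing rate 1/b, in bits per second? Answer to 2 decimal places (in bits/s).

Choice component = 856 − 230 = 626 ms over log₂(16) = 4 bits.
b = 626 / 4 = 156.500 ms/bit, so 1/b = 6.390 bits/s.

6.39 bits/s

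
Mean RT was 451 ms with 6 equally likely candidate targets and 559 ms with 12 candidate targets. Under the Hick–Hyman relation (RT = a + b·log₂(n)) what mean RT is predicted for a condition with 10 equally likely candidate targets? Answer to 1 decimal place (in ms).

530.6 ms

With log₂ n on the abscissa the relation is linear; from the two conditions:
  b = (559 − 451) / (log₂ 12 − log₂ 6) = 108 / (3.5850 − 2.5850) = 108.000 ms/bit
  a = 451 − 108.000 × 2.5850 = 171.824 ms
Then RT(10) = 171.824 + 108.000 × log₂ 10 = 171.824 + 108.000 × 3.3219 ≈ 530.592 ms.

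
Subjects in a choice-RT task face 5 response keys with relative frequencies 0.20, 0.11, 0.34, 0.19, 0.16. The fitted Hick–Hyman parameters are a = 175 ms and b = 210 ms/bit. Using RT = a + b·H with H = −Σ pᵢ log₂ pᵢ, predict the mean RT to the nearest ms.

Entropy contributions −pᵢ log₂ pᵢ: 0.4644, 0.3503, 0.5292, 0.4552, 0.4230; sum H = 2.2221 bits.
RT = a + bH = 175 + 210·2.2221 = 641.64 ms.

642 ms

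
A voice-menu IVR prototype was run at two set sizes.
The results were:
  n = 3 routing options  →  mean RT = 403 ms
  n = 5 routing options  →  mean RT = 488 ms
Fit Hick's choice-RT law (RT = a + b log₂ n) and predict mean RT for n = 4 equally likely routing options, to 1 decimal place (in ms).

450.9 ms

RT is linear in log₂ n, so two points fix the line:
  b = (488 − 403) / (log₂ 5 − log₂ 3) = 85 / (2.3219 − 1.5850) = 115.338 ms/bit
  a = 403 − 115.338 × 1.5850 = 220.194 ms
Then RT(4) = 220.194 + 115.338 × log₂ 4 = 220.194 + 115.338 × 2 ≈ 450.870 ms.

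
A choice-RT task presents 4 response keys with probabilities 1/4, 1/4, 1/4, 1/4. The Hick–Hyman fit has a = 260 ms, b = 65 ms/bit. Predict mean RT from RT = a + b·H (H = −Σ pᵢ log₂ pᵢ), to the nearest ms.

H = −Σ pᵢ log₂ pᵢ = 0.25·2 + 0.25·2 + 0.25·2 + 0.25·2 = 2.000 bits.
RT = 260 + 65 × 2.000 = 390.00 ms.

390 ms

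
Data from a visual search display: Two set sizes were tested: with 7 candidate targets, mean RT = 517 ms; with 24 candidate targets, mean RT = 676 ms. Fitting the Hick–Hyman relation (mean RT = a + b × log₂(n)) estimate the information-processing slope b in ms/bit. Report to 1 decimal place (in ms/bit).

89.4 ms/bit

Slope: b = (676 − 517) / (log₂ 24 − log₂ 7) = 159/1.7776 = 89.446 ms/bit.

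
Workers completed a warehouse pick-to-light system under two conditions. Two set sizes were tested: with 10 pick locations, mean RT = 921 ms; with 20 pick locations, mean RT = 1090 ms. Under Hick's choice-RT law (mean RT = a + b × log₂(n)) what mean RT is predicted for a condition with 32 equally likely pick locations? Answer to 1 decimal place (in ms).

1204.6 ms

Fit slope and intercept:
  b = (1090 − 921) / (log₂ 20 − log₂ 10) = 169 / (4.3219 − 3.3219) = 169.000 ms/bit
  a = 921 − 169.000 × 3.3219 = 359.594 ms
Then RT(32) = 359.594 + 169.000 × log₂ 32 = 359.594 + 169.000 × 5 ≈ 1204.594 ms.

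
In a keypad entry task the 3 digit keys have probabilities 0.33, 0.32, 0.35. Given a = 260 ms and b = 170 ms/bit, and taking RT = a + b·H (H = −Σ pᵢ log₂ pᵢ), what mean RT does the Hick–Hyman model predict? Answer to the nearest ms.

H = 0.33·log₂(1/0.33) + 0.32·log₂(1/0.32) + 0.35·log₂(1/0.35) = 1.5840 bits.
RT = 260 + 170 × 1.5840 = 529.27 ms.

529 ms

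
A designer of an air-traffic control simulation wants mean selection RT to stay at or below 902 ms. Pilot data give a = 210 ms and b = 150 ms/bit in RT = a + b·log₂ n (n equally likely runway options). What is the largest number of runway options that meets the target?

24

Set 210 + 150·log₂ n ≤ 902 → log₂ n ≤ (902 − 210)/150 = 4.6133.
So n ≤ 2^4.6133 = 24.477; the largest integer n is 24.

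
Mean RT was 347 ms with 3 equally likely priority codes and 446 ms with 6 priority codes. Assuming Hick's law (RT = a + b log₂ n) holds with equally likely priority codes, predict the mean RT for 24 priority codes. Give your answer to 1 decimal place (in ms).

Fit slope and intercept:
  b = (446 − 347) / (log₂ 6 − log₂ 3) = 99 / (2.5850 − 1.5850) = 99.000 ms/bit
  a = 347 − 99.000 × 1.5850 = 190.089 ms
Then RT(24) = 190.089 + 99.000 × log₂ 24 = 190.089 + 99.000 × 4.5850 ≈ 644.000 ms.

644.0 ms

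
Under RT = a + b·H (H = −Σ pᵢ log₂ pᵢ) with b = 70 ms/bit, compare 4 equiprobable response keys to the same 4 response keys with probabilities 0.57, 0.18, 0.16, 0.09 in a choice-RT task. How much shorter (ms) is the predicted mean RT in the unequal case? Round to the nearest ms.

Equiprobable entropy H₀ = log₂ 4 = 2.0000 bits.
Skewed entropy H = −Σ pᵢ log₂ pᵢ = 1.6432 bits.
ΔRT = b·(H₀ − H) = 70 × 0.3568 = 24.97 ms.

25 ms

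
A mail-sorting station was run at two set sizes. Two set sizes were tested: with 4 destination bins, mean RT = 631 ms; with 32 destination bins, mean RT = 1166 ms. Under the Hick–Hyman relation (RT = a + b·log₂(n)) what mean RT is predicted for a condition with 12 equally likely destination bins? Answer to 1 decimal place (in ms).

913.7 ms

With log₂ n on the abscissa the relation is linear; from the two conditions:
  b = (1166 − 631) / (log₂ 32 − log₂ 4) = 535 / (5 − 2) = 178.333 ms/bit
  a = 631 − 178.333 × 2 = 274.333 ms
Then RT(12) = 274.333 + 178.333 × log₂ 12 = 274.333 + 178.333 × 3.5850 ≈ 913.652 ms.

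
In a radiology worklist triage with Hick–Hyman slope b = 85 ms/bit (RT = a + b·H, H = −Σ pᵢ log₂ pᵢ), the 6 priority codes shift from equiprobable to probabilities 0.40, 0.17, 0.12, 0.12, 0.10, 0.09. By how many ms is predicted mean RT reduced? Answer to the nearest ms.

21 ms

The RT saving is b·ΔH. Equiprobable H₀ = log₂(6) = 2.5850 bits; with the given probabilities H = 2.3423 bits.
b·(H₀ − H) = 85 × (2.5850 − 2.3423) = 20.62 ms.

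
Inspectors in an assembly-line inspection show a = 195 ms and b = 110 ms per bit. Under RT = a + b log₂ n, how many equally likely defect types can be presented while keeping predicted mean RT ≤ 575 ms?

Set 195 + 110·log₂ n ≤ 575 → log₂ n ≤ (575 − 195)/110 = 3.4545.
So n ≤ 2^3.4545 = 10.963; the largest integer n is 10.

10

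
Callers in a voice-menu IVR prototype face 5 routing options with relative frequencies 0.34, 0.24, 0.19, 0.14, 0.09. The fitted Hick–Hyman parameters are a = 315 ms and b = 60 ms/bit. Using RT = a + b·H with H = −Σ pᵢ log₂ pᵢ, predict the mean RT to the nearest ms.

H = 0.34·log₂(1/0.34) + 0.24·log₂(1/0.24) + 0.19·log₂(1/0.19) + 0.14·log₂(1/0.14) + 0.09·log₂(1/0.09) = 2.1883 bits.
RT = 315 + 60 × 2.1883 = 446.30 ms.

446 ms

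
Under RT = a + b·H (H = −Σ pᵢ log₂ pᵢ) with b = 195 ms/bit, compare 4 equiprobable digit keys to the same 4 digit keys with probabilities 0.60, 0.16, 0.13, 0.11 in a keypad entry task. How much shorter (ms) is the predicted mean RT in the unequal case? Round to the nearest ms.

78 ms

Equiprobable entropy H₀ = log₂ 4 = 2.0000 bits.
Skewed entropy H = −Σ pᵢ log₂ pᵢ = 1.5981 bits.
ΔRT = b·(H₀ − H) = 195 × 0.4019 = 78.37 ms.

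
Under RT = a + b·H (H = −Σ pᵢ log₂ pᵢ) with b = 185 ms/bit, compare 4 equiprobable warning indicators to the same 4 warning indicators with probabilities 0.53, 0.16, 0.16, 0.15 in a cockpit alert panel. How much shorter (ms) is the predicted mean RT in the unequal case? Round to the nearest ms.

The RT saving is b·ΔH. Equiprobable H₀ = log₂(4) = 2.0000 bits; with the given probabilities H = 1.7420 bits.
b·(H₀ − H) = 185 × (2.0000 − 1.7420) = 47.73 ms.

48 ms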